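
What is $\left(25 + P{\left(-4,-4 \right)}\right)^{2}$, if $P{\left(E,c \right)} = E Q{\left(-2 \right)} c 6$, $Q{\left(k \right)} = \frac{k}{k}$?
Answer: $14641$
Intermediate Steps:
$Q{\left(k \right)} = 1$
$P{\left(E,c \right)} = 6 E c$ ($P{\left(E,c \right)} = E 1 c 6 = E c 6 = 6 E c$)
$\left(25 + P{\left(-4,-4 \right)}\right)^{2} = \left(25 + 6 \left(-4\right) \left(-4\right)\right)^{2} = \left(25 + 96\right)^{2} = 121^{2} = 14641$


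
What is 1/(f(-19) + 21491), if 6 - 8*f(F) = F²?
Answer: 8/171573 ≈ 4.6627e-5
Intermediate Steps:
f(F) = ¾ - F²/8
1/(f(-19) + 21491) = 1/((¾ - ⅛*(-19)²) + 21491) = 1/((¾ - ⅛*361) + 21491) = 1/((¾ - 361/8) + 21491) = 1/(-355/8 + 21491) = 1/(171573/8) = 8/171573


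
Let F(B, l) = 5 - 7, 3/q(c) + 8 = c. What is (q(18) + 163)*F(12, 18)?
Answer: -1633/5 ≈ -326.60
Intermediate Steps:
q(c) = 3/(-8 + c)
F(B, l) = -2
(q(18) + 163)*F(12, 18) = (3/(-8 + 18) + 163)*(-2) = (3/10 + 163)*(-2) = (1633/10)*(-2) = -1633/5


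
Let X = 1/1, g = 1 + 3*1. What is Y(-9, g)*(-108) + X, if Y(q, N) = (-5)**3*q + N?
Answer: -121931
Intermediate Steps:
g = 4 (g = 1 + 3 = 4)
Y(q, N) = N - 125*q (Y(q, N) = -125*q + N = N - 125*q)
X = 1
Y(-9, g)*(-108) + X = (4 - 125*(-9))*(-108) + 1 = (4 + 1125)*(-108) + 1 = 1129*(-108) + 1 = -121932 + 1 = -121931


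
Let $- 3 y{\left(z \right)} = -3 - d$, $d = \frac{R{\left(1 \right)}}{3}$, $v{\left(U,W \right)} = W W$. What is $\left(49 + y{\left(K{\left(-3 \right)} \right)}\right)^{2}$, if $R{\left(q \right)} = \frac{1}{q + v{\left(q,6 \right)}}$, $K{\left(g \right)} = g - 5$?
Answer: $\frac{277255801}{110889} \approx 2500.3$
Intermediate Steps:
$K{\left(g \right)} = -5 + g$ ($K{\left(g \right)} = g - 5 = -5 + g$)
$v{\left(U,W \right)} = W^{2}$
$R{\left(q \right)} = \frac{1}{36 + q}$ ($R{\left(q \right)} = \frac{1}{q + 6^{2}} = \frac{1}{q + 36} = \frac{1}{36 + q}$)
$d = \frac{1}{111}$ ($d = \frac{1}{\left(36 + 1\right) 3} = \frac{1}{37} \cdot \frac{1}{3} = \frac{1}{111} \approx 0.009009$)
$y{\left(z \right)} = \frac{334}{333}$ ($y{\left(z \right)} = - \frac{-3 - \frac{1}{111}}{3} = \left(- \frac{1}{3}\right) \left(- \frac{334}{111}\right) = \frac{334}{333}$)
$\left(49 + y{\left(K{\left(-3 \right)} \right)}\right)^{2} = \left(49 + \frac{334}{333}\right)^{2} = \left(\frac{16651}{333}\right)^{2} = \frac{277255801}{110889}$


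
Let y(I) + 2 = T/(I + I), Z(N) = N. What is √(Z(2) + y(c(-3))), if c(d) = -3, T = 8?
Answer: 2*I*√3/3 ≈ 1.1547*I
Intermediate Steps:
y(I) = -2 + 4/I (y(I) = -2 + 8/(I + I) = -2 + 8/(2*I) = -2 + (1/(2*I))*8 = -2 + 4/I)
√(Z(2) + y(c(-3))) = √(2 + (-2 + 4/(-3))) = √(2 + (-2 + 4*(-⅓))) = √(2 + (-2 - 4/3)) = √(2 - 10/3) = √(-4/3) = 2*I*√3/3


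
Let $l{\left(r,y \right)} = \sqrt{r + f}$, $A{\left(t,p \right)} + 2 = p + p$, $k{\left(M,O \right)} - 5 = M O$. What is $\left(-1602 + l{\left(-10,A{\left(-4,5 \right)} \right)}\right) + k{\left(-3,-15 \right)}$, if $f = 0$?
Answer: $-1552 + i \sqrt{10} \approx -1552.0 + 3.1623 i$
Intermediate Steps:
$k{\left(M,O \right)} = 5 + M O$
$A{\left(t,p \right)} = -2 + 2 p$ ($A{\left(t,p \right)} = -2 + \left(p + p\right) = -2 + 2 p$)
$l{\left(r,y \right)} = \sqrt{r}$ ($l{\left(r,y \right)} = \sqrt{r + 0} = \sqrt{r}$)
$\left(-1602 + l{\left(-10,A{\left(-4,5 \right)} \right)}\right) + k{\left(-3,-15 \right)} = \left(-1602 + \sqrt{-10}\right) + \left(5 - -45\right) = \left(-1602 + i \sqrt{10}\right) + \left(5 + 45\right) = \left(-1602 + i \sqrt{10}\right) + 50 = -1552 + i \sqrt{10}$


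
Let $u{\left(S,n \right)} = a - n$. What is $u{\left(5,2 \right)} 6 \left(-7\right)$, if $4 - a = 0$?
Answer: $-84$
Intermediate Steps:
$a = 4$ ($a = 4 - 0 = 4 + 0 = 4$)
$u{\left(S,n \right)} = 4 - n$
$u{\left(5,2 \right)} 6 \left(-7\right) = \left(4 - 2\right) 6 \left(-7\right) = 2 \cdot 6 \left(-7\right) = 12 \left(-7\right) = -84$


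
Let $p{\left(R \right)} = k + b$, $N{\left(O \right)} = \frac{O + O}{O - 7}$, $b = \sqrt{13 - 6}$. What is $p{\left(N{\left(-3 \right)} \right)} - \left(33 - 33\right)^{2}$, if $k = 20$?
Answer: $20 + \sqrt{7} \approx 22.646$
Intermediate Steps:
$b = \sqrt{7} \approx 2.6458$
$N{\left(O \right)} = \frac{2 O}{-7 + O}$
$p{\left(R \right)} = 20 + \sqrt{7}$
$p{\left(N{\left(-3 \right)} \right)} - \left(33 - 33\right)^{2} = \left(20 + \sqrt{7}\right) - \left(33 - 33\right)^{2} = \left(20 + \sqrt{7}\right) - 0^{2} = \left(20 + \sqrt{7}\right) - 0 = \left(20 + \sqrt{7}\right) + 0 = 20 + \sqrt{7}$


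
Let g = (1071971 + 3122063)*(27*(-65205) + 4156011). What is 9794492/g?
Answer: 2448623/2511676947546 ≈ 9.7490e-7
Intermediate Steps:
g = 10046707790184 (g = 4194034*(-1760535 + 4156011) = 4194034*2395476 = 10046707790184)
9794492/g = 9794492/10046707790184 = 9794492*(1/10046707790184) = 2448623/2511676947546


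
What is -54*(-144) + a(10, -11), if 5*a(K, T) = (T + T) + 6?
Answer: 38864/5 ≈ 7772.8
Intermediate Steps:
a(K, T) = 6/5 + 2*T/5 (a(K, T) = ((T + T) + 6)/5 = (2*T + 6)/5 = (6 + 2*T)/5 = 6/5 + 2*T/5)
-54*(-144) + a(10, -11) = -54*(-144) + (6/5 + (⅖)*(-11)) = 7776 + (6/5 - 22/5) = 7776 - 16/5 = 38864/5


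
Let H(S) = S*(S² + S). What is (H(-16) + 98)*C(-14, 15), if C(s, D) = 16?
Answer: -59872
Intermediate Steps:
H(S) = S*(S + S²)
(H(-16) + 98)*C(-14, 15) = ((-16)²*(1 - 16) + 98)*16 = (256*(-15) + 98)*16 = (-3840 + 98)*16 = -3742*16 = -59872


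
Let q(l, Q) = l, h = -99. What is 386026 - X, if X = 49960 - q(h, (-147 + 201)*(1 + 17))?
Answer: 335967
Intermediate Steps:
X = 50059 (X = 49960 - 1*(-99) = 49960 + 99 = 50059)
386026 - X = 386026 - 1*50059 = 386026 - 50059 = 335967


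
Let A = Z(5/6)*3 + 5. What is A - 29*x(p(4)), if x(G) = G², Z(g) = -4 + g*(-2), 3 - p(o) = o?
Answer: -41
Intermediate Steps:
p(o) = 3 - o
Z(g) = -4 - 2*g
A = -12 (A = (-4 - 10/6)*3 + 5 = (-4 - 2*⅚)*3 + 5 = (-4 - 5/3)*3 + 5 = -17/3*3 + 5 = -17 + 5 = -12)
A - 29*x(p(4)) = -12 - 29*(3 - 1*4)² = -12 - 29*(3 - 4)² = -12 - 29*(-1)² = -12 - 29*1 = -12 - 29 = -41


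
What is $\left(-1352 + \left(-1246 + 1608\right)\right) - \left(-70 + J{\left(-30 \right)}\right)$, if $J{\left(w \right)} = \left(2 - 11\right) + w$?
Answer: $-881$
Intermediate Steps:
$J{\left(w \right)} = -9 + w$
$\left(-1352 + \left(-1246 + 1608\right)\right) - \left(-70 + J{\left(-30 \right)}\right) = \left(-1352 + \left(-1246 + 1608\right)\right) + \left(70 - \left(-9 - 30\right)\right) = \left(-1352 + 362\right) + \left(70 - -39\right) = -990 + \left(70 + 39\right) = -990 + 109 = -881$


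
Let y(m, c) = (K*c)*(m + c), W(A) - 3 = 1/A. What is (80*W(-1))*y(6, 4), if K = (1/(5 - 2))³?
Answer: 6400/27 ≈ 237.04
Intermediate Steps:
K = 1/27 (K = (1/3)³ = (⅓)³ = 1/27 ≈ 0.037037)
W(A) = 3 + 1/A
y(m, c) = c*(c + m)/27 (y(m, c) = (c/27)*(m + c) = (c/27)*(c + m) = c*(c + m)/27)
(80*W(-1))*y(6, 4) = (80*(3 + 1/(-1)))*((1/27)*4*(4 + 6)) = (80*(3 - 1))*((1/27)*4*10) = (80*2)*(40/27) = 160*(40/27) = 6400/27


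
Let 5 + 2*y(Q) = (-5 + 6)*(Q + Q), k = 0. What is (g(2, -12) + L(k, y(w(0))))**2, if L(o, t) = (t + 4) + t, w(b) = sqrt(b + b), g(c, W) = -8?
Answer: 81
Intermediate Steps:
w(b) = sqrt(2)*sqrt(b) (w(b) = sqrt(2*b) = sqrt(2)*sqrt(b))
y(Q) = -5/2 + Q (y(Q) = -5/2 + ((-5 + 6)*(Q + Q))/2 = -5/2 + (1*(2*Q))/2 = -5/2 + (2*Q)/2 = -5/2 + Q)
L(o, t) = 4 + 2*t (L(o, t) = (4 + t) + t = 4 + 2*t)
(g(2, -12) + L(k, y(w(0))))**2 = (-8 + (4 + 2*(-5/2 + sqrt(2)*sqrt(0))))**2 = (-8 + (4 + 2*(-5/2 + sqrt(2)*0)))**2 = (-8 + (4 + 2*(-5/2 + 0)))**2 = (-8 + (4 + 2*(-5/2)))**2 = (-8 + (4 - 5))**2 = (-8 - 1)**2 = (-9)**2 = 81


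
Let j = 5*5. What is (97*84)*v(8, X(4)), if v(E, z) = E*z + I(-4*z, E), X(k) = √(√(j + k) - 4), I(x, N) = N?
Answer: 65184 + 65184*√(-4 + √29) ≈ 1.4190e+5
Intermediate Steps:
j = 25
X(k) = √(-4 + √(25 + k)) (X(k) = √(√(25 + k) - 4) = √(-4 + √(25 + k)))
v(E, z) = E + E*z (v(E, z) = E*z + E = E + E*z)
(97*84)*v(8, X(4)) = (97*84)*(8*(1 + √(-4 + √(25 + 4)))) = 8148*(8*(1 + √(-4 + √29))) = 8148*(8 + 8*√(-4 + √29)) = 65184 + 65184*√(-4 + √29)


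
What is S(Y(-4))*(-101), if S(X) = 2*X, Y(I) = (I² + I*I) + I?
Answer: -5656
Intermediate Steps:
Y(I) = I + 2*I² (Y(I) = (I² + I²) + I = 2*I² + I = I + 2*I²)
S(Y(-4))*(-101) = (2*(-4*(1 + 2*(-4))))*(-101) = (2*(-4*(1 - 8)))*(-101) = (2*(-4*(-7)))*(-101) = (2*28)*(-101) = 56*(-101) = -5656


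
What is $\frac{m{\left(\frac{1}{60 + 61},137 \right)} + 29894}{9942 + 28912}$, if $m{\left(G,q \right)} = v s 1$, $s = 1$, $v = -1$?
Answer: $\frac{29893}{38854} \approx 0.76937$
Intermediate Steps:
$m{\left(G,q \right)} = -1$ ($m{\left(G,q \right)} = \left(-1\right) 1 \cdot 1 = \left(-1\right) 1 = -1$)
$\frac{m{\left(\frac{1}{60 + 61},137 \right)} + 29894}{9942 + 28912} = \frac{-1 + 29894}{9942 + 28912} = \frac{29893}{38854}$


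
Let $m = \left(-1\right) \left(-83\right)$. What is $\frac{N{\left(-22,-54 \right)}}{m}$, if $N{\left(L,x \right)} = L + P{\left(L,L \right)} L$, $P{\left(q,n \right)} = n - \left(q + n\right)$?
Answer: $- \frac{506}{83} \approx -6.0964$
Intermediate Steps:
$P{\left(q,n \right)} = - q$ ($P{\left(q,n \right)} = n - \left(n + q\right) = - q$)
$m = 83$
$N{\left(L,x \right)} = L - L^{2}$ ($N{\left(L,x \right)} = L + - L L = L - L^{2}$)
$\frac{N{\left(-22,-54 \right)}}{m} = \frac{\left(-22\right) \left(1 - -22\right)}{83} = - 22 \left(1 + 22\right) \frac{1}{83} = \left(-22\right) 23 \cdot \frac{1}{83} = \left(-506\right) \frac{1}{83} = - \frac{506}{83}$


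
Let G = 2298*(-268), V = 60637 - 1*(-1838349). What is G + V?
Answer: 1283122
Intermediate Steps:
V = 1898986 (V = 60637 + 1838349 = 1898986)
G = -615864
G + V = -615864 + 1898986 = 1283122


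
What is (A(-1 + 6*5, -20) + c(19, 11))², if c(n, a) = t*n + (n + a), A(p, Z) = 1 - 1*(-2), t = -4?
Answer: 1849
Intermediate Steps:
A(p, Z) = 3 (A(p, Z) = 1 + 2 = 3)
c(n, a) = a - 3*n (c(n, a) = -4*n + (n + a) = -4*n + (a + n) = a - 3*n)
(A(-1 + 6*5, -20) + c(19, 11))² = (3 + (11 - 3*19))² = (3 + (11 - 57))² = (3 - 46)² = (-43)² = 1849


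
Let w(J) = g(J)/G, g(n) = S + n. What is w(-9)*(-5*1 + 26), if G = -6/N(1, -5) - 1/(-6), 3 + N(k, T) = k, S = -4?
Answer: -1638/19 ≈ -86.211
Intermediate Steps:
N(k, T) = -3 + k
g(n) = -4 + n
G = 19/6 (G = -6/(-3 + 1) - 1/(-6) = -6/(-2) - 1*(-1/6) = -6*(-1/2) + 1/6 = 3 + 1/6 = 19/6 ≈ 3.1667)
w(J) = -24/19 + 6*J/19 (w(J) = (-4 + J)/(19/6) = (-4 + J)*(6/19) = -24/19 + 6*J/19)
w(-9)*(-5*1 + 26) = (-24/19 + (6/19)*(-9))*(-5*1 + 26) = (-24/19 - 54/19)*(-5 + 26) = -78/19*21 = -1638/19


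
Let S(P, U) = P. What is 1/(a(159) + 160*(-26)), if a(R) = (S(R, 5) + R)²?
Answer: 1/96964 ≈ 1.0313e-5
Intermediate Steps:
a(R) = 4*R² (a(R) = (R + R)² = (2*R)² = 4*R²)
1/(a(159) + 160*(-26)) = 1/(4*159² + 160*(-26)) = 1/(4*25281 - 4160) = 1/(101124 - 4160) = 1/96964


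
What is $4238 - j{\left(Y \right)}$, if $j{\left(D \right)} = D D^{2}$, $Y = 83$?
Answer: $-567549$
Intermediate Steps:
$j{\left(D \right)} = D^{3}$
$4238 - j{\left(Y \right)} = 4238 - 83^{3} = 4238 - 571787 = -567549$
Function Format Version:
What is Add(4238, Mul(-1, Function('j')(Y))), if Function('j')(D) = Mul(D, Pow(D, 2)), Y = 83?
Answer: -567549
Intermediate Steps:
Function('j')(D) = Pow(D, 3)
Add(4238, Mul(-1, Function('j')(Y))) = Add(4238, Mul(-1, Pow(83, 3))) = Add(4238, Mul(-1, 571787)) = Add(4238, -571787) = -567549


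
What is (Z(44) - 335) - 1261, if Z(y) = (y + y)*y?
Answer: 2276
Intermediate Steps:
Z(y) = 2*y² (Z(y) = (2*y)*y = 2*y²)
(Z(44) - 335) - 1261 = (2*44² - 335) - 1261 = (2*1936 - 335) - 1261 = (3872 - 335) - 1261 = 3537 - 1261 = 2276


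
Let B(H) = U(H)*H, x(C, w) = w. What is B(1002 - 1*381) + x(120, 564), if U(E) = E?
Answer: 386205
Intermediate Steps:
B(H) = H² (B(H) = H*H = H²)
B(1002 - 1*381) + x(120, 564) = (1002 - 1*381)² + 564 = (1002 - 381)² + 564 = 621² + 564 = 385641 + 564 = 386205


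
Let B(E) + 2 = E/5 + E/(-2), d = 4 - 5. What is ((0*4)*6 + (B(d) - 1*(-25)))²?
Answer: 54289/100 ≈ 542.89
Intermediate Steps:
d = -1
B(E) = -2 - 3*E/10 (B(E) = -2 + (E/5 + E/(-2)) = -2 + (E*(⅕) + E*(-½)) = -2 + (E/5 - E/2) = -2 - 3*E/10)
((0*4)*6 + (B(d) - 1*(-25)))² = ((0*4)*6 + ((-2 - 3/10*(-1)) - 1*(-25)))² = (0*6 + ((-2 + 3/10) + 25))² = (0 + (-17/10 + 25))² = (0 + 233/10)² = (233/10)² = 54289/100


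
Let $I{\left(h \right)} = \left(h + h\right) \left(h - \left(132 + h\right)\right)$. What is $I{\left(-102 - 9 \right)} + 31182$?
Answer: $60486$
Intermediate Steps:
$I{\left(h \right)} = - 264 h$ ($I{\left(h \right)} = 2 h \left(-132\right) = - 264 h$)
$I{\left(-102 - 9 \right)} + 31182 = - 264 \left(-102 - 9\right) + 31182 = \left(-264\right) \left(-111\right) + 31182 = 29304 + 31182 = 60486$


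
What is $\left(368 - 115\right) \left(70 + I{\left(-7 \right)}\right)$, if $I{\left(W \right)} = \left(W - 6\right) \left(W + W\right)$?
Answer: $63756$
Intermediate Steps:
$I{\left(W \right)} = 2 W \left(-6 + W\right)$ ($I{\left(W \right)} = \left(-6 + W\right) 2 W = 2 W \left(-6 + W\right)$)
$\left(368 - 115\right) \left(70 + I{\left(-7 \right)}\right) = \left(368 - 115\right) \left(70 + 2 \left(-7\right) \left(-6 - 7\right)\right) = \left(368 - 115\right) \left(70 + 2 \left(-7\right) \left(-13\right)\right) = \left(368 - 115\right) \left(70 + 182\right) = 253 \cdot 252 = 63756$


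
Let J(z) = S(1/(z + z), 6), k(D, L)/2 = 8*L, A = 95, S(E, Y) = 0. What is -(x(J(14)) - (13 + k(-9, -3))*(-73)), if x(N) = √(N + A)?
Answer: 2555 - √95 ≈ 2545.3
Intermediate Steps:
k(D, L) = 16*L (k(D, L) = 2*(8*L) = 16*L)
J(z) = 0
x(N) = √(95 + N) (x(N) = √(N + 95) = √(95 + N))
-(x(J(14)) - (13 + k(-9, -3))*(-73)) = -(√(95 + 0) - (13 + 16*(-3))*(-73)) = -(√95 - (13 - 48)*(-73)) = -(√95 - (-35)*(-73)) = -(√95 - 1*2555) = -(√95 - 2555) = -(-2555 + √95) = 2555 - √95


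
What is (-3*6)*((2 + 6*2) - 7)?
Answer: -126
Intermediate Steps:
(-3*6)*((2 + 6*2) - 7) = -18*((2 + 12) - 7) = -18*(14 - 7) = -18*7 = -126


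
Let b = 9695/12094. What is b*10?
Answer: 48475/6047 ≈ 8.0164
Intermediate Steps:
b = 9695/12094 (b = 9695*(1/12094) = 9695/12094 ≈ 0.80164)
b*10 = (9695/12094)*10 = 48475/6047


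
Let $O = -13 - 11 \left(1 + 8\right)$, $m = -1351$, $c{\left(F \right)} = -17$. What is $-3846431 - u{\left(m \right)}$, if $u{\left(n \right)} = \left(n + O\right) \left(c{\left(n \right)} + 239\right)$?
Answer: $-3521645$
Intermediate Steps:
$O = -112$ ($O = -13 - 99 = -112$)
$u{\left(n \right)} = -24864 + 222 n$ ($u{\left(n \right)} = \left(n - 112\right) \left(-17 + 239\right) = \left(-112 + n\right) 222 = -24864 + 222 n$)
$-3846431 - u{\left(m \right)} = -3846431 - \left(-24864 + 222 \left(-1351\right)\right) = -3846431 - \left(-24864 - 299922\right) = -3846431 - -324786 = -3846431 + 324786 = -3521645$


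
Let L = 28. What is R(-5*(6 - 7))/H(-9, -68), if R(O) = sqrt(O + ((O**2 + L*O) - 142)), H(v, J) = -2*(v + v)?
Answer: sqrt(7)/18 ≈ 0.14699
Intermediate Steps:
H(v, J) = -4*v
R(O) = sqrt(-142 + O**2 + 29*O) (R(O) = sqrt(O + ((O**2 + 28*O) - 142)) = sqrt(O + (-142 + O**2 + 28*O)) = sqrt(-142 + O**2 + 29*O))
R(-5*(6 - 7))/H(-9, -68) = sqrt(-142 + (-5*(6 - 7))**2 + 29*(-5*(6 - 7)))/((-4*(-9))) = sqrt(-142 + (-5*(-1))**2 + 29*(-5*(-1)))/36 = sqrt(-142 + 5**2 + 29*5)*(1/36) = sqrt(-142 + 25 + 145)*(1/36) = sqrt(28)*(1/36) = (2*sqrt(7))*(1/36) = sqrt(7)/18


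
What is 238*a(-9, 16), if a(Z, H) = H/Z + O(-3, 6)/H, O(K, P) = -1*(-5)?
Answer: -25109/72 ≈ -348.74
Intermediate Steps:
O(K, P) = 5
a(Z, H) = 5/H + H/Z (a(Z, H) = H/Z + 5/H = 5/H + H/Z)
238*a(-9, 16) = 238*(5/16 + 16/(-9)) = 238*(5*(1/16) + 16*(-⅑)) = 238*(5/16 - 16/9) = 238*(-211/144) = -25109/72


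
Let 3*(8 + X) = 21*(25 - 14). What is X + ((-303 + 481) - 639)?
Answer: -392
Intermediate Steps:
X = 69 (X = -8 + (21*(25 - 14))/3 = -8 + (21*11)/3 = -8 + (⅓)*231 = -8 + 77 = 69)
X + ((-303 + 481) - 639) = 69 + ((-303 + 481) - 639) = 69 + (178 - 639) = 69 - 461 = -392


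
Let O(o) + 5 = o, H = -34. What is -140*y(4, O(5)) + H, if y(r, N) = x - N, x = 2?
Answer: -314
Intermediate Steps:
O(o) = -5 + o
y(r, N) = 2 - N
-140*y(4, O(5)) + H = -140*(2 - (-5 + 5)) - 34 = -140*(2 - 1*0) - 34 = -140*(2 + 0) - 34 = -140*2 - 34 = -280 - 34 = -314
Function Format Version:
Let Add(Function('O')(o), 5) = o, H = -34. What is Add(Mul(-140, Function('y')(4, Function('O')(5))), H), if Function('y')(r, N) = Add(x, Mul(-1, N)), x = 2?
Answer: -314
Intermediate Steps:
Function('O')(o) = Add(-5, o)
Function('y')(r, N) = Add(2, Mul(-1, N))
Add(Mul(-140, Function('y')(4, Function('O')(5))), H) = Add(Mul(-140, Add(2, Mul(-1, Add(-5, 5)))), -34) = Add(Mul(-140, Add(2, Mul(-1, 0))), -34) = Add(Mul(-140, Add(2, 0)), -34) = Add(Mul(-140, 2), -34) = Add(-280, -34) = -314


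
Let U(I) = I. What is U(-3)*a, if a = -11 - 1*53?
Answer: 192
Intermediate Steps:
a = -64 (a = -11 - 53 = -64)
U(-3)*a = -3*(-64) = 192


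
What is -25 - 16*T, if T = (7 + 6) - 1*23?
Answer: 135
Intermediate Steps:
T = -10 (T = 13 - 23 = -10)
-25 - 16*T = -25 - 16*(-10) = -25 + 160 = 135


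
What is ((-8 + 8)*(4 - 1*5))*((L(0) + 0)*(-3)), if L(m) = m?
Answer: 0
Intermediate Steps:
((-8 + 8)*(4 - 1*5))*((L(0) + 0)*(-3)) = ((-8 + 8)*(4 - 1*5))*((0 + 0)*(-3)) = (0*(4 - 5))*(0*(-3)) = (0*(-1))*0 = 0*0 = 0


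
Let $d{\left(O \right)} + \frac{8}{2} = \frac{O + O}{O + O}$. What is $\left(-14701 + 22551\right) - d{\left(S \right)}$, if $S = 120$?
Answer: $7853$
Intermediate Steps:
$d{\left(O \right)} = -3$ ($d{\left(O \right)} = -4 + \frac{O + O}{O + O} = -4 + \frac{2 O}{2 O} = -4 + 2 O \frac{1}{2 O} = -4 + 1 = -3$)
$\left(-14701 + 22551\right) - d{\left(S \right)} = \left(-14701 + 22551\right) - -3 = 7850 + 3 = 7853$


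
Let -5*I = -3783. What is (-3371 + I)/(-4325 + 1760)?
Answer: 688/675 ≈ 1.0193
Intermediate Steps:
I = 3783/5 (I = -⅕*(-3783) = 3783/5 ≈ 756.60)
(-3371 + I)/(-4325 + 1760) = (-3371 + 3783/5)/(-4325 + 1760) = -13072/5/(-2565) = -13072/5*(-1/2565) = 688/675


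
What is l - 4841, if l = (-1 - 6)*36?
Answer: -5093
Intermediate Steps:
l = -252 (l = -7*36 = -252)
l - 4841 = -252 - 4841 = -5093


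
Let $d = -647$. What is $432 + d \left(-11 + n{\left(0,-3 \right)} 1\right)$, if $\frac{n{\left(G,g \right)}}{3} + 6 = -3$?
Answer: $25018$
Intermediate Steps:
$n{\left(G,g \right)} = -27$ ($n{\left(G,g \right)} = -18 + 3 \left(-3\right) = -18 - 9 = -27$)
$432 + d \left(-11 + n{\left(0,-3 \right)} 1\right) = 432 - 647 \left(-11 - 27\right) = 432 - -24586 = 432 + 24586 = 25018$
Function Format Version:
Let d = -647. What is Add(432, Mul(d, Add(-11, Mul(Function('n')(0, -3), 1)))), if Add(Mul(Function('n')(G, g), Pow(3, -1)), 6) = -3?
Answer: 25018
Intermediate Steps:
Function('n')(G, g) = -27 (Function('n')(G, g) = Add(-18, Mul(3, -3)) = Add(-18, -9) = -27)
Add(432, Mul(d, Add(-11, Mul(Function('n')(0, -3), 1)))) = Add(432, Mul(-647, Add(-11, Mul(-27, 1)))) = Add(432, Mul(-647, Add(-11, -27))) = Add(432, Mul(-647, -38)) = Add(432, 24586) = 25018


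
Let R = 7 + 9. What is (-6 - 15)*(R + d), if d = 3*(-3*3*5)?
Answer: 2499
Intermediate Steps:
d = -135 (d = 3*(-9*5) = 3*(-45) = -135)
R = 16
(-6 - 15)*(R + d) = (-6 - 15)*(16 - 135) = -21*(-119) = 2499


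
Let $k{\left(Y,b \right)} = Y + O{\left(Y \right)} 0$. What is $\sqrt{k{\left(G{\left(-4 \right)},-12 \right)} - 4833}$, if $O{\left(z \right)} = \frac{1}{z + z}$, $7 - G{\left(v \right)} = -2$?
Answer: $6 i \sqrt{134} \approx 69.455 i$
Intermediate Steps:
$G{\left(v \right)} = 9$ ($G{\left(v \right)} = 7 - -2 = 7 + 2 = 9$)
$O{\left(z \right)} = \frac{1}{2 z}$
$k{\left(Y,b \right)} = Y$ ($k{\left(Y,b \right)} = Y + \frac{1}{2 Y} 0 = Y + 0 = Y$)
$\sqrt{k{\left(G{\left(-4 \right)},-12 \right)} - 4833} = \sqrt{9 - 4833} = \sqrt{-4824} = 6 i \sqrt{134}$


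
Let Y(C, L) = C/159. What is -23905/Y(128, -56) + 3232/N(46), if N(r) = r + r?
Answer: -87317161/2944 ≈ -29659.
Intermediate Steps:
N(r) = 2*r
Y(C, L) = C/159 (Y(C, L) = C*(1/159) = C/159)
-23905/Y(128, -56) + 3232/N(46) = -23905/((1/159)*128) + 3232/((2*46)) = -23905/128/159 + 3232/92 = -23905*159/128 + 3232*(1/92) = -3800895/128 + 808/23 = -87317161/2944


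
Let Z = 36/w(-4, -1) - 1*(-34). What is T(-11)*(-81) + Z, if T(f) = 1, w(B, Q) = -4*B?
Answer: -179/4 ≈ -44.750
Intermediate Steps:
Z = 145/4 (Z = 36/((-4*(-4))) - 1*(-34) = 36/16 + 34 = 36*(1/16) + 34 = 9/4 + 34 = 145/4 ≈ 36.250)
T(-11)*(-81) + Z = 1*(-81) + 145/4 = -81 + 145/4 = -179/4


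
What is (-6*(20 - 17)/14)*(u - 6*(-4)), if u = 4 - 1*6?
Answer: -198/7 ≈ -28.286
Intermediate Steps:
u = -2 (u = 4 - 6 = -2)
(-6*(20 - 17)/14)*(u - 6*(-4)) = (-6*(20 - 17)/14)*(-2 - 6*(-4)) = (-18/14)*(-2 - 1*(-24)) = (-6*3/14)*(-2 + 24) = -9/7*22 = -198/7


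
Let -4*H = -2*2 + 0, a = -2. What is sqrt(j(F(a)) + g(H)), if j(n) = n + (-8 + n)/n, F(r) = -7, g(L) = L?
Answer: 3*I*sqrt(21)/7 ≈ 1.964*I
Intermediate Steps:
H = 1 (H = -(-2*2 + 0)/4 = -(-4 + 0)/4 = -1/4*(-4) = 1)
j(n) = n + (-8 + n)/n
sqrt(j(F(a)) + g(H)) = sqrt((1 - 7 - 8/(-7)) + 1) = sqrt((1 - 7 - 8*(-1/7)) + 1) = sqrt((1 - 7 + 8/7) + 1) = sqrt(-34/7 + 1) = sqrt(-27/7) = 3*I*sqrt(21)/7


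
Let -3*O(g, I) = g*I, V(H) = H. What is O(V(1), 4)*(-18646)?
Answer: 74584/3 ≈ 24861.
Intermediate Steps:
O(g, I) = -I*g/3 (O(g, I) = -g*I/3 = -I*g/3)
O(V(1), 4)*(-18646) = -1/3*4*1*(-18646) = -4/3*(-18646) = 74584/3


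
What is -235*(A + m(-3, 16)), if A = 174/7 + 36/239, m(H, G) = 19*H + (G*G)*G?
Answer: -1597784975/1673 ≈ -9.5504e+5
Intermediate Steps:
m(H, G) = G**3 + 19*H (m(H, G) = 19*H + G**2*G = 19*H + G**3 = G**3 + 19*H)
A = 41838/1673 (A = 174*(1/7) + 36*(1/239) = 174/7 + 36/239 = 41838/1673 ≈ 25.008)
-235*(A + m(-3, 16)) = -235*(41838/1673 + (16**3 + 19*(-3))) = -235*(41838/1673 + (4096 - 57)) = -235*(41838/1673 + 4039) = -235*6799085/1673 = -1597784975/1673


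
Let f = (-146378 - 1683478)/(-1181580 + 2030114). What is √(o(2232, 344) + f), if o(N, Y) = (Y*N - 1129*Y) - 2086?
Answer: √67922830394797218/424267 ≈ 614.28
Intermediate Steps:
o(N, Y) = -2086 - 1129*Y + N*Y (o(N, Y) = (N*Y - 1129*Y) - 2086 = (-1129*Y + N*Y) - 2086 = -2086 - 1129*Y + N*Y)
f = -914928/424267 (f = -1829856/848534 = -1829856*1/848534 = -914928/424267 ≈ -2.1565)
√(o(2232, 344) + f) = √((-2086 - 1129*344 + 2232*344) - 914928/424267) = √((-2086 - 388376 + 767808) - 914928/424267) = √(377346 - 914928/424267) = √(160094540454/424267) = √67922830394797218/424267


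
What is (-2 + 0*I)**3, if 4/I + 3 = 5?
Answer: -8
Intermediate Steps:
I = 2 (I = 4/(-3 + 5) = 4/2 = 4*(1/2) = 2)
(-2 + 0*I)**3 = (-2 + 0*2)**3 = (-2 + 0)**3 = (-2)**3 = -8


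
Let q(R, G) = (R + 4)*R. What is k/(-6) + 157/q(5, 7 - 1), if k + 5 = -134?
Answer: 2399/90 ≈ 26.656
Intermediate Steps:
k = -139 (k = -5 - 134 = -139)
q(R, G) = R*(4 + R) (q(R, G) = (4 + R)*R = R*(4 + R))
k/(-6) + 157/q(5, 7 - 1) = -139/(-6) + 157/((5*(4 + 5))) = -139*(-1/6) + 157/((5*9)) = 139/6 + 157/45 = 2399/90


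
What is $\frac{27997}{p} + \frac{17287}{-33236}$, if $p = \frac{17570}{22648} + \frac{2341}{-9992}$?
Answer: $\frac{26321350800080351}{509094390924} \approx 51702.0$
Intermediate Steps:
$p = \frac{15317559}{28287352}$ ($p = 17570 \cdot \frac{1}{22648} + 2341 \left(- \frac{1}{9992}\right) = \frac{8785}{11324} - \frac{2341}{9992} = \frac{15317559}{28287352} \approx 0.5415$)
$\frac{27997}{p} + \frac{17287}{-33236} = \frac{27997}{\frac{15317559}{28287352}} + \frac{17287}{-33236} = 27997 \cdot \frac{28287352}{15317559} + 17287 \left(- \frac{1}{33236}\right) = \frac{791960993944}{15317559} - \frac{17287}{33236} = \frac{26321350800080351}{509094390924}$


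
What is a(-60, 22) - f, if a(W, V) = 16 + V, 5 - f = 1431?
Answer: 1464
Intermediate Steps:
f = -1426 (f = 5 - 1*1431 = 5 - 1431 = -1426)
a(-60, 22) - f = (16 + 22) - 1*(-1426) = 38 + 1426 = 1464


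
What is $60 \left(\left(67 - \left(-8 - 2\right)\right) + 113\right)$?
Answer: $11400$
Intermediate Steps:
$60 \left(\left(67 - \left(-8 - 2\right)\right) + 113\right) = 60 \left(\left(67 - -10\right) + 113\right) = 60 \left(\left(67 + 10\right) + 113\right) = 60 \left(77 + 113\right) = 60 \cdot 190 = 11400$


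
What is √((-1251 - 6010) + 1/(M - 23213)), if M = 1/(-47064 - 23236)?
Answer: I*√394614966530267221089/233124843 ≈ 85.212*I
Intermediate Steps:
M = -1/70300 (M = 1/(-70300) = -1/70300 ≈ -1.4225e-5)
√((-1251 - 6010) + 1/(M - 23213)) = √((-1251 - 6010) + 1/(-1/70300 - 23213)) = √(-7261 + 1/(-1631873901/70300)) = √(-7261 - 70300/1631873901) = √(-11849036465461/1631873901) = I*√394614966530267221089/233124843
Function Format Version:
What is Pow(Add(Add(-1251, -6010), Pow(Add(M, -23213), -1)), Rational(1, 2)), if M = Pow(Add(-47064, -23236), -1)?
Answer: Mul(Rational(1, 233124843), I, Pow(394614966530267221089, Rational(1, 2))) ≈ Mul(85.212, I)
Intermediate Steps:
M = Rational(-1, 70300) (M = Pow(-70300, -1) = Rational(-1, 70300) ≈ -1.4225e-5)
Pow(Add(Add(-1251, -6010), Pow(Add(M, -23213), -1)), Rational(1, 2)) = Pow(Add(Add(-1251, -6010), Pow(Add(Rational(-1, 70300), -23213), -1)), Rational(1, 2)) = Pow(Add(-7261, Pow(Rational(-1631873901, 70300), -1)), Rational(1, 2)) = Pow(Add(-7261, Rational(-70300, 1631873901)), Rational(1, 2)) = Pow(Rational(-11849036465461, 1631873901), Rational(1, 2)) = Mul(Rational(1, 233124843), I, Pow(394614966530267221089, Rational(1, 2)))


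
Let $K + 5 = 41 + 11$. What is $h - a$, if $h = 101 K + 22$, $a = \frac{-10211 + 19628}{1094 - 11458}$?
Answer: $\frac{49435333}{10364} \approx 4769.9$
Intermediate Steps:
$K = 47$ ($K = -5 + \left(41 + 11\right) = -5 + 52 = 47$)
$a = - \frac{9417}{10364}$ ($a = \frac{9417}{-10364} = 9417 \left(- \frac{1}{10364}\right) = - \frac{9417}{10364} \approx -0.90863$)
$h = 4769$ ($h = 101 \cdot 47 + 22 = 4747 + 22 = 4769$)
$h - a = 4769 - - \frac{9417}{10364} = 4769 + \frac{9417}{10364} = \frac{49435333}{10364}$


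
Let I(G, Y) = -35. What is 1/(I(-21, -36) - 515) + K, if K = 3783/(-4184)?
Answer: -1042417/1150600 ≈ -0.90598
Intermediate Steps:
K = -3783/4184 (K = 3783*(-1/4184) = -3783/4184 ≈ -0.90416)
1/(I(-21, -36) - 515) + K = 1/(-35 - 515) - 3783/4184 = 1/(-550) - 3783/4184 = -1/550 - 3783/4184 = -1042417/1150600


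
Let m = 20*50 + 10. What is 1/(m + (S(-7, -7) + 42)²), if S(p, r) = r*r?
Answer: 1/9291 ≈ 0.00010763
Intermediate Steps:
S(p, r) = r²
m = 1010 (m = 1000 + 10 = 1010)
1/(m + (S(-7, -7) + 42)²) = 1/(1010 + ((-7)² + 42)²) = 1/(1010 + (49 + 42)²) = 1/(1010 + 91²) = 1/(1010 + 8281) = 1/9291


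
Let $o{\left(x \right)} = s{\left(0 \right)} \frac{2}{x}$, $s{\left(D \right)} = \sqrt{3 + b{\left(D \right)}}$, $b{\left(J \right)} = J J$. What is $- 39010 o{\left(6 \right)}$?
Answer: $- \frac{39010 \sqrt{3}}{3} \approx -22522.0$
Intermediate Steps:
$b{\left(J \right)} = J^{2}$
$s{\left(D \right)} = \sqrt{3 + D^{2}}$
$o{\left(x \right)} = \frac{2 \sqrt{3}}{x}$ ($o{\left(x \right)} = \sqrt{3 + 0^{2}} \frac{2}{x} = \sqrt{3 + 0} \frac{2}{x} = \sqrt{3} \frac{2}{x} = \frac{2 \sqrt{3}}{x}$)
$- 39010 o{\left(6 \right)} = - 39010 \frac{2 \sqrt{3}}{6} = - 39010 \cdot 2 \sqrt{3} \cdot \frac{1}{6} = - 39010 \frac{\sqrt{3}}{3} = - \frac{39010 \sqrt{3}}{3}$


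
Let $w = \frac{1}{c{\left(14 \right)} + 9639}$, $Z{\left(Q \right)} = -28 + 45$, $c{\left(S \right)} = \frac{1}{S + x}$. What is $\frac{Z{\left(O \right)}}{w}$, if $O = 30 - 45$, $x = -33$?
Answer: $\frac{3113380}{19} \approx 1.6386 \cdot 10^{5}$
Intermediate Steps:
$c{\left(S \right)} = \frac{1}{-33 + S}$ ($c{\left(S \right)} = \frac{1}{S - 33} = \frac{1}{-33 + S}$)
$O = -15$
$Z{\left(Q \right)} = 17$
$w = \frac{19}{183140}$ ($w = \frac{1}{\frac{1}{-33 + 14} + 9639} = \frac{1}{\frac{1}{-19} + 9639} = \frac{1}{- \frac{1}{19} + 9639} = \frac{1}{\frac{183140}{19}} = \frac{19}{183140} \approx 0.00010375$)
$\frac{Z{\left(O \right)}}{w} = \frac{17}{\frac{19}{183140}} = 17 \cdot \frac{183140}{19} = \frac{3113380}{19}$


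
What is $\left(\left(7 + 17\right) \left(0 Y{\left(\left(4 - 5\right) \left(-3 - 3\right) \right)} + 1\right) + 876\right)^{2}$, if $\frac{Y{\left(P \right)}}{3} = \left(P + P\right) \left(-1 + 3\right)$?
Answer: $810000$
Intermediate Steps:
$Y{\left(P \right)} = 12 P$ ($Y{\left(P \right)} = 3 \left(P + P\right) \left(-1 + 3\right) = 3 \cdot 2 P 2 = 3 \cdot 4 P = 12 P$)
$\left(\left(7 + 17\right) \left(0 Y{\left(\left(4 - 5\right) \left(-3 - 3\right) \right)} + 1\right) + 876\right)^{2} = \left(\left(7 + 17\right) \left(0 \cdot 12 \left(4 - 5\right) \left(-3 - 3\right) + 1\right) + 876\right)^{2} = \left(24 \left(0 \cdot 12 \left(\left(-1\right) \left(-6\right)\right) + 1\right) + 876\right)^{2} = \left(24 \left(0 \cdot 12 \cdot 6 + 1\right) + 876\right)^{2} = \left(24 \left(0 \cdot 72 + 1\right) + 876\right)^{2} = \left(24 \left(0 + 1\right) + 876\right)^{2} = \left(24 \cdot 1 + 876\right)^{2} = \left(24 + 876\right)^{2} = 900^{2} = 810000$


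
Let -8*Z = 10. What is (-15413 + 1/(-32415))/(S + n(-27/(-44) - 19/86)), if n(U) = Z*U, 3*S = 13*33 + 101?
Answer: -3781066612928/43218865475 ≈ -87.486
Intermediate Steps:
Z = -5/4 (Z = -⅛*10 = -5/4 ≈ -1.2500)
S = 530/3 (S = (13*33 + 101)/3 = (429 + 101)/3 = (⅓)*530 = 530/3 ≈ 176.67)
n(U) = -5*U/4
(-15413 + 1/(-32415))/(S + n(-27/(-44) - 19/86)) = (-15413 + 1/(-32415))/(530/3 - 5*(-27/(-44) - 19/86)/4) = (-15413 - 1/32415)/(530/3 - 5*(-27*(-1/44) - 19*1/86)/4) = -499612396/(32415*(530/3 - 5*(27/44 - 19/86)/4)) = -499612396/(32415*(530/3 - 5/4*743/1892)) = -499612396/(32415*(530/3 - 3715/7568)) = -499612396/(32415*3999895/22704) = -499612396/32415*22704/3999895 = -3781066612928/43218865475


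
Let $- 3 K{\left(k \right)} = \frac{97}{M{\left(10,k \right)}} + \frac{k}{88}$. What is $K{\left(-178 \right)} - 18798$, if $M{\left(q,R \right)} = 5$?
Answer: $- \frac{12410503}{660} \approx -18804.0$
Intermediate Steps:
$K{\left(k \right)} = - \frac{97}{15} - \frac{k}{264}$ ($K{\left(k \right)} = - \frac{\frac{97}{5} + \frac{k}{88}}{3} = - \frac{97}{15} - \frac{k}{264}$)
$K{\left(-178 \right)} - 18798 = \left(- \frac{97}{15} - - \frac{89}{132}\right) - 18798 = \left(- \frac{97}{15} + \frac{89}{132}\right) - 18798 = - \frac{3823}{660} - 18798 = - \frac{12410503}{660}$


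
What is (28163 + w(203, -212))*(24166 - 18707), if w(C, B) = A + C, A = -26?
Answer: 154708060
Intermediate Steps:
w(C, B) = -26 + C
(28163 + w(203, -212))*(24166 - 18707) = (28163 + (-26 + 203))*(24166 - 18707) = (28163 + 177)*5459 = 28340*5459 = 154708060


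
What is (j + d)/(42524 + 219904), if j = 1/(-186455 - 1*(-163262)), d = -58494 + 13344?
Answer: -1047163951/6086492604 ≈ -0.17205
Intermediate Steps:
d = -45150
j = -1/23193 (j = 1/(-186455 + 163262) = 1/(-23193) = -1/23193 ≈ -4.3116e-5)
(j + d)/(42524 + 219904) = (-1/23193 - 45150)/(42524 + 219904) = -1047163951/23193/262428 = -1047163951/23193*1/262428 = -1047163951/6086492604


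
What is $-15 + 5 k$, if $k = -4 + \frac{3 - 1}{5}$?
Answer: $-33$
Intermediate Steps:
$k = - \frac{18}{5}$ ($k = -4 + \left(3 - 1\right) \frac{1}{5} = -4 + 2 \cdot \frac{1}{5} = -4 + \frac{2}{5} = - \frac{18}{5} \approx -3.6$)
$-15 + 5 k = -15 + 5 \left(- \frac{18}{5}\right) = -15 - 18 = -33$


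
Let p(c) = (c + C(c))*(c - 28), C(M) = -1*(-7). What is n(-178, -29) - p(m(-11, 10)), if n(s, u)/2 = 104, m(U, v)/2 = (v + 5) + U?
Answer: 508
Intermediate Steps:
C(M) = 7
m(U, v) = 10 + 2*U + 2*v (m(U, v) = 2*((v + 5) + U) = 2*((5 + v) + U) = 2*(5 + U + v) = 10 + 2*U + 2*v)
n(s, u) = 208 (n(s, u) = 2*104 = 208)
p(c) = (-28 + c)*(7 + c) (p(c) = (c + 7)*(c - 28) = (7 + c)*(-28 + c) = (-28 + c)*(7 + c))
n(-178, -29) - p(m(-11, 10)) = 208 - (-196 + (10 + 2*(-11) + 2*10)**2 - 21*(10 + 2*(-11) + 2*10)) = 208 - (-196 + (10 - 22 + 20)**2 - 21*(10 - 22 + 20)) = 208 - (-196 + 8**2 - 21*8) = 208 - (-196 + 64 - 168) = 208 - 1*(-300) = 208 + 300 = 508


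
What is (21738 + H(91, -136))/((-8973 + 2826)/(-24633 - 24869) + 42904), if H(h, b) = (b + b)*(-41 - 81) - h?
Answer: 2714244162/2123839955 ≈ 1.2780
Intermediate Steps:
H(h, b) = -h - 244*b (H(h, b) = (2*b)*(-122) - h = -244*b - h = -h - 244*b)
(21738 + H(91, -136))/((-8973 + 2826)/(-24633 - 24869) + 42904) = (21738 + (-1*91 - 244*(-136)))/((-8973 + 2826)/(-24633 - 24869) + 42904) = (21738 + (-91 + 33184))/(-6147/(-49502) + 42904) = (21738 + 33093)/(-6147*(-1/49502) + 42904) = 54831/(6147/49502 + 42904) = 54831/(2123839955/49502) = 54831*(49502/2123839955) = 2714244162/2123839955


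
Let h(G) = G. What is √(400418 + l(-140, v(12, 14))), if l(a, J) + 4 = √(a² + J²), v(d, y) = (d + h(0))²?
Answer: √(400414 + 4*√2521) ≈ 632.94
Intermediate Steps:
v(d, y) = d² (v(d, y) = (d + 0)² = d²)
l(a, J) = -4 + √(J² + a²) (l(a, J) = -4 + √(a² + J²) = -4 + √(J² + a²))
√(400418 + l(-140, v(12, 14))) = √(400418 + (-4 + √((12²)² + (-140)²))) = √(400418 + (-4 + √(144² + 19600))) = √(400418 + (-4 + √(20736 + 19600))) = √(400418 + (-4 + √40336)) = √(400418 + (-4 + 4*√2521)) = √(400414 + 4*√2521)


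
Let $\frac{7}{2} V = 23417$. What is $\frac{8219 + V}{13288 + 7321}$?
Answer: $\frac{104367}{144263} \approx 0.72345$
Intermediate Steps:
$V = \frac{46834}{7}$ ($V = \frac{2}{7} \cdot 23417 = \frac{46834}{7} \approx 6690.6$)
$\frac{8219 + V}{13288 + 7321} = \frac{8219 + \frac{46834}{7}}{13288 + 7321} = \frac{104367}{7 \cdot 20609} = \frac{104367}{7} \cdot \frac{1}{20609} = \frac{104367}{144263}$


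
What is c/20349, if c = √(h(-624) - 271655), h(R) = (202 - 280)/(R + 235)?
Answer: I*√142239017/465633 ≈ 0.025613*I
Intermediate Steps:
h(R) = -78/(235 + R)
c = 17*I*√142239017/389 (c = √(-78/(235 - 624) - 271655) = √(-78/(-389) - 271655) = √(-78*(-1/389) - 271655) = √(78/389 - 271655) = √(-105673717/389) = 17*I*√142239017/389 ≈ 521.21*I)
c/20349 = (17*I*√142239017/389)/20349 = (17*I*√142239017/389)*(1/20349) = I*√142239017/465633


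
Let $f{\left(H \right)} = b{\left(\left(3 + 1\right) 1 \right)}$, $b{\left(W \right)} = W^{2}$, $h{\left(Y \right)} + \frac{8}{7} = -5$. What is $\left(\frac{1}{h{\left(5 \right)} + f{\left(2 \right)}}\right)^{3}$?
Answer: $\frac{343}{328509} \approx 0.0010441$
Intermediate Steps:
$h{\left(Y \right)} = - \frac{43}{7}$ ($h{\left(Y \right)} = - \frac{8}{7} - 5 = - \frac{43}{7}$)
$f{\left(H \right)} = 16$ ($f{\left(H \right)} = \left(\left(3 + 1\right) 1\right)^{2} = \left(4 \cdot 1\right)^{2} = 4^{2} = 16$)
$\left(\frac{1}{h{\left(5 \right)} + f{\left(2 \right)}}\right)^{3} = \left(\frac{1}{- \frac{43}{7} + 16}\right)^{3} = \left(\frac{1}{\frac{69}{7}}\right)^{3} = \left(\frac{7}{69}\right)^{3} = \frac{343}{328509}$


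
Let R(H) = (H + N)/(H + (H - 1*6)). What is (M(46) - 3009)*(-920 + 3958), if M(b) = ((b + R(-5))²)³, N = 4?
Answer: 243423534574909301935/8388608 ≈ 2.9018e+13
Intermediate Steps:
R(H) = (4 + H)/(-6 + 2*H) (R(H) = (H + 4)/(H + (H - 1*6)) = (4 + H)/(H + (H - 6)) = (4 + H)/(H + (-6 + H)) = (4 + H)/(-6 + 2*H))
M(b) = (1/16 + b)⁶ (M(b) = ((b + (4 - 5)/(2*(-3 - 5)))²)³ = ((b + (½)*(-1)/(-8))²)³ = ((b + (½)*(-⅛)*(-1))²)³ = ((b + 1/16)²)³ = ((1/16 + b)²)³ = (1/16 + b)⁶)
(M(46) - 3009)*(-920 + 3958) = ((1 + 16*46)⁶/16777216 - 3009)*(-920 + 3958) = ((1 + 736)⁶/16777216 - 3009)*3038 = ((1/16777216)*737⁶ - 3009)*3038 = ((1/16777216)*160252541973695809 - 3009)*3038 = (160252541973695809/16777216 - 3009)*3038 = (160252491491052865/16777216)*3038 = 243423534574909301935/8388608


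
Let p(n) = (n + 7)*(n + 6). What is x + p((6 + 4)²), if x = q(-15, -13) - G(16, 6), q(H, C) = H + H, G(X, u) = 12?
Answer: 11300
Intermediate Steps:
q(H, C) = 2*H
p(n) = (6 + n)*(7 + n) (p(n) = (7 + n)*(6 + n) = (6 + n)*(7 + n))
x = -42 (x = 2*(-15) - 1*12 = -30 - 12 = -42)
x + p((6 + 4)²) = -42 + (42 + ((6 + 4)²)² + 13*(6 + 4)²) = -42 + (42 + (10²)² + 13*10²) = -42 + (42 + 100² + 13*100) = -42 + (42 + 10000 + 1300) = -42 + 11342 = 11300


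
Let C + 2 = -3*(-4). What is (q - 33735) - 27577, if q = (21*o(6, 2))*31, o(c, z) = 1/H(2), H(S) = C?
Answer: -612469/10 ≈ -61247.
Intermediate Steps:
C = 10 (C = -2 - 3*(-4) = -2 + 12 = 10)
H(S) = 10
o(c, z) = ⅒ (o(c, z) = 1/10 = ⅒)
q = 651/10 (q = (21*(⅒))*31 = (21/10)*31 = 651/10 ≈ 65.100)
(q - 33735) - 27577 = (651/10 - 33735) - 27577 = -336699/10 - 27577 = -612469/10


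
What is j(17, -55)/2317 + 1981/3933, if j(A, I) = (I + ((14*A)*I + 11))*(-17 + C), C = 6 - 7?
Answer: 934398373/9112761 ≈ 102.54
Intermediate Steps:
C = -1
j(A, I) = -198 - 18*I - 252*A*I (j(A, I) = (I + ((14*A)*I + 11))*(-17 - 1) = (I + (14*A*I + 11))*(-18) = (I + (11 + 14*A*I))*(-18) = (11 + I + 14*A*I)*(-18) = -198 - 18*I - 252*A*I)
j(17, -55)/2317 + 1981/3933 = (-198 - 18*(-55) - 252*17*(-55))/2317 + 1981/3933 = (-198 + 990 + 235620)*(1/2317) + 1981*(1/3933) = 236412*(1/2317) + 1981/3933 = 236412/2317 + 1981/3933 = 934398373/9112761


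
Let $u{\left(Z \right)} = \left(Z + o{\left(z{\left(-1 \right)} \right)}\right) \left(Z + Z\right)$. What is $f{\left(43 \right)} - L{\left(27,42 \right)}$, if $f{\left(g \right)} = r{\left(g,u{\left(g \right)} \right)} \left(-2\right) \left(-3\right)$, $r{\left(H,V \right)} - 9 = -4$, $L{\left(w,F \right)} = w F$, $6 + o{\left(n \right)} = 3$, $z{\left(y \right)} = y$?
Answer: $-1104$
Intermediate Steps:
$o{\left(n \right)} = -3$ ($o{\left(n \right)} = -6 + 3 = -3$)
$L{\left(w,F \right)} = F w$
$u{\left(Z \right)} = 2 Z \left(-3 + Z\right)$ ($u{\left(Z \right)} = \left(Z - 3\right) \left(Z + Z\right) = \left(-3 + Z\right) 2 Z = 2 Z \left(-3 + Z\right)$)
$r{\left(H,V \right)} = 5$ ($r{\left(H,V \right)} = 9 - 4 = 5$)
$f{\left(g \right)} = 30$ ($f{\left(g \right)} = 5 \left(-2\right) \left(-3\right) = \left(-10\right) \left(-3\right) = 30$)
$f{\left(43 \right)} - L{\left(27,42 \right)} = 30 - 42 \cdot 27 = 30 - 1134 = -1104$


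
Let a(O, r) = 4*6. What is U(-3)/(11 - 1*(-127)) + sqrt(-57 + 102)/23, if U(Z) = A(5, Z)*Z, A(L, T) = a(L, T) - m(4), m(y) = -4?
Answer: -14/23 + 3*sqrt(5)/23 ≈ -0.31703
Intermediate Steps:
a(O, r) = 24
A(L, T) = 28 (A(L, T) = 24 - 1*(-4) = 24 + 4 = 28)
U(Z) = 28*Z
U(-3)/(11 - 1*(-127)) + sqrt(-57 + 102)/23 = (28*(-3))/(11 - 1*(-127)) + sqrt(-57 + 102)/23 = -84/(11 + 127) + sqrt(45)*(1/23) = -84/138 + (3*sqrt(5))*(1/23) = -84*1/138 + 3*sqrt(5)/23 = -14/23 + 3*sqrt(5)/23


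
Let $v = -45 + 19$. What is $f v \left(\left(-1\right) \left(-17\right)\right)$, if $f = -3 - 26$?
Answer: $12818$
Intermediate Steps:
$f = -29$ ($f = -3 - 26 = -29$)
$v = -26$
$f v \left(\left(-1\right) \left(-17\right)\right) = \left(-29\right) \left(-26\right) \left(\left(-1\right) \left(-17\right)\right) = 754 \cdot 17 = 12818$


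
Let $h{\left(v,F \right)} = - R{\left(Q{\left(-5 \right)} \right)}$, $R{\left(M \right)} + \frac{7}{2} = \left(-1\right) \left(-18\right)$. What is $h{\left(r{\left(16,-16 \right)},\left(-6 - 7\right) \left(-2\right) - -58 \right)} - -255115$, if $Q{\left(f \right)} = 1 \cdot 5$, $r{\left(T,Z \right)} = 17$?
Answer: $\frac{510201}{2} \approx 2.551 \cdot 10^{5}$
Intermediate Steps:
$Q{\left(f \right)} = 5$
$R{\left(M \right)} = \frac{29}{2}$ ($R{\left(M \right)} = - \frac{7}{2} - -18 = - \frac{7}{2} + 18 = \frac{29}{2}$)
$h{\left(v,F \right)} = - \frac{29}{2}$ ($h{\left(v,F \right)} = \left(-1\right) \frac{29}{2} = - \frac{29}{2}$)
$h{\left(r{\left(16,-16 \right)},\left(-6 - 7\right) \left(-2\right) - -58 \right)} - -255115 = - \frac{29}{2} - -255115 = - \frac{29}{2} + 255115 = \frac{510201}{2}$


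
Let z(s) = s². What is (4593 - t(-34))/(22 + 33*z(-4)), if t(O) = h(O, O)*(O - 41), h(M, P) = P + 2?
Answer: 2193/550 ≈ 3.9873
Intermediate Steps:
h(M, P) = 2 + P
t(O) = (-41 + O)*(2 + O) (t(O) = (2 + O)*(O - 41) = (2 + O)*(-41 + O) = (-41 + O)*(2 + O))
(4593 - t(-34))/(22 + 33*z(-4)) = (4593 - (-41 - 34)*(2 - 34))/(22 + 33*(-4)²) = (4593 - (-75)*(-32))/(22 + 33*16) = (4593 - 1*2400)/(22 + 528) = (4593 - 2400)/550 = 2193*(1/550) = 2193/550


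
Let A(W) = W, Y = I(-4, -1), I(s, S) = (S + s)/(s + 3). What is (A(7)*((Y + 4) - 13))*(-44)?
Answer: 1232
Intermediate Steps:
I(s, S) = (S + s)/(3 + s)
Y = 5 (Y = (-1 - 4)/(3 - 4) = -5/(-1) = -1*(-5) = 5)
(A(7)*((Y + 4) - 13))*(-44) = (7*((5 + 4) - 13))*(-44) = (7*(9 - 13))*(-44) = (7*(-4))*(-44) = -28*(-44) = 1232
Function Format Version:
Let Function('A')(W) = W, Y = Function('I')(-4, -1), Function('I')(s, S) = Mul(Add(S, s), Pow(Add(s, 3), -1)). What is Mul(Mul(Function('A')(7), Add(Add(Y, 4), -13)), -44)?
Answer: 1232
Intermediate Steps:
Function('I')(s, S) = Mul(Pow(Add(3, s), -1), Add(S, s)) (Function('I')(s, S) = Mul(Add(S, s), Pow(Add(3, s), -1)) = Mul(Pow(Add(3, s), -1), Add(S, s)))
Y = 5 (Y = Mul(Pow(Add(3, -4), -1), Add(-1, -4)) = Mul(Pow(-1, -1), -5) = Mul(-1, -5) = 5)
Mul(Mul(Function('A')(7), Add(Add(Y, 4), -13)), -44) = Mul(Mul(7, Add(Add(5, 4), -13)), -44) = Mul(Mul(7, Add(9, -13)), -44) = Mul(Mul(7, -4), -44) = Mul(-28, -44) = 1232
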